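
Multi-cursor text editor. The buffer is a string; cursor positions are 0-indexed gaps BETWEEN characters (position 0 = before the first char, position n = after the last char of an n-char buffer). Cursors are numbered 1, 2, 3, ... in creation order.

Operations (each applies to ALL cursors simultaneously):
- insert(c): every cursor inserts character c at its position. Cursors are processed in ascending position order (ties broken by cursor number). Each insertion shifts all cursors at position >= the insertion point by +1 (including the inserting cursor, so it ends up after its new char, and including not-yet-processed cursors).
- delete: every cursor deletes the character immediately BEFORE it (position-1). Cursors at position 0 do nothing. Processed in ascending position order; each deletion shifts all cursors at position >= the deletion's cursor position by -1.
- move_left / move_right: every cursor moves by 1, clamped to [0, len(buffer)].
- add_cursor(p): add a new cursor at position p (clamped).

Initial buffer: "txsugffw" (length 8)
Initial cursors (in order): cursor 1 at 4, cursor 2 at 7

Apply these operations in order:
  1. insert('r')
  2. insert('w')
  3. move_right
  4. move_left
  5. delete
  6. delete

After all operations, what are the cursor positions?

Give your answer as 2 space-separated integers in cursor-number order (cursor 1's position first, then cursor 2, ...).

Answer: 4 7

Derivation:
After op 1 (insert('r')): buffer="txsurgffrw" (len 10), cursors c1@5 c2@9, authorship ....1...2.
After op 2 (insert('w')): buffer="txsurwgffrww" (len 12), cursors c1@6 c2@11, authorship ....11...22.
After op 3 (move_right): buffer="txsurwgffrww" (len 12), cursors c1@7 c2@12, authorship ....11...22.
After op 4 (move_left): buffer="txsurwgffrww" (len 12), cursors c1@6 c2@11, authorship ....11...22.
After op 5 (delete): buffer="txsurgffrw" (len 10), cursors c1@5 c2@9, authorship ....1...2.
After op 6 (delete): buffer="txsugffw" (len 8), cursors c1@4 c2@7, authorship ........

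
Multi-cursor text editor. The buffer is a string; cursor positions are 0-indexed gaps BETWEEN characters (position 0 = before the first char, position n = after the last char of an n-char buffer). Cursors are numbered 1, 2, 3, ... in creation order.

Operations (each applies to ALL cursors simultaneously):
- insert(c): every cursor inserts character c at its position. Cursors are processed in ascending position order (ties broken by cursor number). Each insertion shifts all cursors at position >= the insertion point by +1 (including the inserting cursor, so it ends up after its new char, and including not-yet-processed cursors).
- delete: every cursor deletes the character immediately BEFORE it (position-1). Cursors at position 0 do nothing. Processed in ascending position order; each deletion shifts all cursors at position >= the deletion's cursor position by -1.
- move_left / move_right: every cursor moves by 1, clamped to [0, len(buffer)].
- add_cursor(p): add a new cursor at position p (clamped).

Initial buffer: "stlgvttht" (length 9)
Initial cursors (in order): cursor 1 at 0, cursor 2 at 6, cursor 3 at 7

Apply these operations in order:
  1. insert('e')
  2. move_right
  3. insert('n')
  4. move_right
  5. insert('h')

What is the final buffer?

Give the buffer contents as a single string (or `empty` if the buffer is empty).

After op 1 (insert('e')): buffer="estlgvteteht" (len 12), cursors c1@1 c2@8 c3@10, authorship 1......2.3..
After op 2 (move_right): buffer="estlgvteteht" (len 12), cursors c1@2 c2@9 c3@11, authorship 1......2.3..
After op 3 (insert('n')): buffer="esntlgvtetnehnt" (len 15), cursors c1@3 c2@11 c3@14, authorship 1.1.....2.23.3.
After op 4 (move_right): buffer="esntlgvtetnehnt" (len 15), cursors c1@4 c2@12 c3@15, authorship 1.1.....2.23.3.
After op 5 (insert('h')): buffer="esnthlgvtetnehhnth" (len 18), cursors c1@5 c2@14 c3@18, authorship 1.1.1....2.232.3.3

Answer: esnthlgvtetnehhnth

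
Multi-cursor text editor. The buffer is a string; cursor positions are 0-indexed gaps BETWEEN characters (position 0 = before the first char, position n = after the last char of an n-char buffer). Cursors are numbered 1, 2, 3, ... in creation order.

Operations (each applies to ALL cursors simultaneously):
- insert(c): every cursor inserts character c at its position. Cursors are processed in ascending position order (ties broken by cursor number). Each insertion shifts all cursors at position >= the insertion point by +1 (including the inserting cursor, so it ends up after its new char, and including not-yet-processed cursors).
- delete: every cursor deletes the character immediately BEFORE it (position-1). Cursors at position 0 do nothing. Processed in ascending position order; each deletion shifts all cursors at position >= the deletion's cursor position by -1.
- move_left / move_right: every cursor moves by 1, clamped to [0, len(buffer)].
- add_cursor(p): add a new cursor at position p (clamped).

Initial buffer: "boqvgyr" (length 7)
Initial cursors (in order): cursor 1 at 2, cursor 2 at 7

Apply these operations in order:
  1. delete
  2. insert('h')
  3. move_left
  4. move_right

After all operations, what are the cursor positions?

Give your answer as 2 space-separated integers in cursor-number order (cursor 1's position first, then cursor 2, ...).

After op 1 (delete): buffer="bqvgy" (len 5), cursors c1@1 c2@5, authorship .....
After op 2 (insert('h')): buffer="bhqvgyh" (len 7), cursors c1@2 c2@7, authorship .1....2
After op 3 (move_left): buffer="bhqvgyh" (len 7), cursors c1@1 c2@6, authorship .1....2
After op 4 (move_right): buffer="bhqvgyh" (len 7), cursors c1@2 c2@7, authorship .1....2

Answer: 2 7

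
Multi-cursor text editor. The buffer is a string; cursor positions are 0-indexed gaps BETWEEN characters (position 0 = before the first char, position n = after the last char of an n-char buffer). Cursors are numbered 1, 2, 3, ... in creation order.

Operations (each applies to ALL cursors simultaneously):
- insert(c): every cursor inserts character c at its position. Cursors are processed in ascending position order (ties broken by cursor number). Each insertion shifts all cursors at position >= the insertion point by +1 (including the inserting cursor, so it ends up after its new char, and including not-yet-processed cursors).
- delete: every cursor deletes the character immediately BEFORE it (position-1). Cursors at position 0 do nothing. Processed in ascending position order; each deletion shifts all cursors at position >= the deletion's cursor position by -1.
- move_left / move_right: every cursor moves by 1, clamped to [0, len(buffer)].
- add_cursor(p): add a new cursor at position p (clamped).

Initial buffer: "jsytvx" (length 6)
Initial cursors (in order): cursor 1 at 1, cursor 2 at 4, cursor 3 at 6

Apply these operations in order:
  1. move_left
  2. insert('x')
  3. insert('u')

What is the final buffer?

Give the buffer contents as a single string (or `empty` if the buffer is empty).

After op 1 (move_left): buffer="jsytvx" (len 6), cursors c1@0 c2@3 c3@5, authorship ......
After op 2 (insert('x')): buffer="xjsyxtvxx" (len 9), cursors c1@1 c2@5 c3@8, authorship 1...2..3.
After op 3 (insert('u')): buffer="xujsyxutvxux" (len 12), cursors c1@2 c2@7 c3@11, authorship 11...22..33.

Answer: xujsyxutvxux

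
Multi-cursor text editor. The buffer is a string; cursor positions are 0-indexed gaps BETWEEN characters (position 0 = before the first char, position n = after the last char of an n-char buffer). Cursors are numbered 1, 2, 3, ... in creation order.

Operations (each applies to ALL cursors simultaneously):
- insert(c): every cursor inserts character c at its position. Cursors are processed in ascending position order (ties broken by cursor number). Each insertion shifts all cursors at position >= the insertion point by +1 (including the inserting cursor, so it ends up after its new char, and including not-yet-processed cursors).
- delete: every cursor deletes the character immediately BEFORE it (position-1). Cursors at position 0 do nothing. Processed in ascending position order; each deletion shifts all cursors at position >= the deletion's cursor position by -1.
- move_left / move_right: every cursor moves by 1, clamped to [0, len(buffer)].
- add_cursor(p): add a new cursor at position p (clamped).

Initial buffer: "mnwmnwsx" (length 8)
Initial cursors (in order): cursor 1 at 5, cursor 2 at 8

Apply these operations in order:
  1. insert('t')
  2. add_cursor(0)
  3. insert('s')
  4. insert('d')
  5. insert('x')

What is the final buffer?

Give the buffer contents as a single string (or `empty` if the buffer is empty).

After op 1 (insert('t')): buffer="mnwmntwsxt" (len 10), cursors c1@6 c2@10, authorship .....1...2
After op 2 (add_cursor(0)): buffer="mnwmntwsxt" (len 10), cursors c3@0 c1@6 c2@10, authorship .....1...2
After op 3 (insert('s')): buffer="smnwmntswsxts" (len 13), cursors c3@1 c1@8 c2@13, authorship 3.....11...22
After op 4 (insert('d')): buffer="sdmnwmntsdwsxtsd" (len 16), cursors c3@2 c1@10 c2@16, authorship 33.....111...222
After op 5 (insert('x')): buffer="sdxmnwmntsdxwsxtsdx" (len 19), cursors c3@3 c1@12 c2@19, authorship 333.....1111...2222

Answer: sdxmnwmntsdxwsxtsdx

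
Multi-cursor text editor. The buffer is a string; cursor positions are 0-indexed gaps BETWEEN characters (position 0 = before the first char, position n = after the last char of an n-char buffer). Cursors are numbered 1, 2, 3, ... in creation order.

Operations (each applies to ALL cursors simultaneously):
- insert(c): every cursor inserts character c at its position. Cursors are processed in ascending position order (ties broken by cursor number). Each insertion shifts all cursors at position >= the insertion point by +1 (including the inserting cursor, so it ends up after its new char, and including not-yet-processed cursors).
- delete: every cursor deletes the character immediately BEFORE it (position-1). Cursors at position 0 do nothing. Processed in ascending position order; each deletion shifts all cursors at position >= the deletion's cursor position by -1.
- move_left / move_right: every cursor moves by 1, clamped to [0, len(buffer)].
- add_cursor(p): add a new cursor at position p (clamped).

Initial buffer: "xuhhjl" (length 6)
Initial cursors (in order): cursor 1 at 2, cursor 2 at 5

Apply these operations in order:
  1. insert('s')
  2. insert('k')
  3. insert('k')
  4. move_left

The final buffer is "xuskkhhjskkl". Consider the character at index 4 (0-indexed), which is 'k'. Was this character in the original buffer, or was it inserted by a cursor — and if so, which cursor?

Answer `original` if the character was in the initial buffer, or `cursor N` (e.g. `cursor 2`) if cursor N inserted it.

Answer: cursor 1

Derivation:
After op 1 (insert('s')): buffer="xushhjsl" (len 8), cursors c1@3 c2@7, authorship ..1...2.
After op 2 (insert('k')): buffer="xuskhhjskl" (len 10), cursors c1@4 c2@9, authorship ..11...22.
After op 3 (insert('k')): buffer="xuskkhhjskkl" (len 12), cursors c1@5 c2@11, authorship ..111...222.
After op 4 (move_left): buffer="xuskkhhjskkl" (len 12), cursors c1@4 c2@10, authorship ..111...222.
Authorship (.=original, N=cursor N): . . 1 1 1 . . . 2 2 2 .
Index 4: author = 1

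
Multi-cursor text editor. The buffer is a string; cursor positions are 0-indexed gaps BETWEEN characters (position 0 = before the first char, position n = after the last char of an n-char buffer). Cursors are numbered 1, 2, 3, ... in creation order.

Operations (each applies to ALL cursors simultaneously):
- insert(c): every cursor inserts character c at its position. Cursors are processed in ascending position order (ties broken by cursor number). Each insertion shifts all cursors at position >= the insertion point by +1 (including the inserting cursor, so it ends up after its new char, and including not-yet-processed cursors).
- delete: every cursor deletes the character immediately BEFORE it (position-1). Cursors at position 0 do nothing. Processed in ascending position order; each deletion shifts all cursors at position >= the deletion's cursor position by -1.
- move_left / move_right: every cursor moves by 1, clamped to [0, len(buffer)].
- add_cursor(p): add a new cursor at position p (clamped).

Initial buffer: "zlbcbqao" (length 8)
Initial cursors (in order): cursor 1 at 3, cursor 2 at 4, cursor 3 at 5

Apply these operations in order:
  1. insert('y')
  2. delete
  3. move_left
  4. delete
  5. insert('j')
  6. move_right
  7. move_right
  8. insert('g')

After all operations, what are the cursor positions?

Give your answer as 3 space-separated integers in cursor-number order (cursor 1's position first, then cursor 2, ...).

After op 1 (insert('y')): buffer="zlbycybyqao" (len 11), cursors c1@4 c2@6 c3@8, authorship ...1.2.3...
After op 2 (delete): buffer="zlbcbqao" (len 8), cursors c1@3 c2@4 c3@5, authorship ........
After op 3 (move_left): buffer="zlbcbqao" (len 8), cursors c1@2 c2@3 c3@4, authorship ........
After op 4 (delete): buffer="zbqao" (len 5), cursors c1@1 c2@1 c3@1, authorship .....
After op 5 (insert('j')): buffer="zjjjbqao" (len 8), cursors c1@4 c2@4 c3@4, authorship .123....
After op 6 (move_right): buffer="zjjjbqao" (len 8), cursors c1@5 c2@5 c3@5, authorship .123....
After op 7 (move_right): buffer="zjjjbqao" (len 8), cursors c1@6 c2@6 c3@6, authorship .123....
After op 8 (insert('g')): buffer="zjjjbqgggao" (len 11), cursors c1@9 c2@9 c3@9, authorship .123..123..

Answer: 9 9 9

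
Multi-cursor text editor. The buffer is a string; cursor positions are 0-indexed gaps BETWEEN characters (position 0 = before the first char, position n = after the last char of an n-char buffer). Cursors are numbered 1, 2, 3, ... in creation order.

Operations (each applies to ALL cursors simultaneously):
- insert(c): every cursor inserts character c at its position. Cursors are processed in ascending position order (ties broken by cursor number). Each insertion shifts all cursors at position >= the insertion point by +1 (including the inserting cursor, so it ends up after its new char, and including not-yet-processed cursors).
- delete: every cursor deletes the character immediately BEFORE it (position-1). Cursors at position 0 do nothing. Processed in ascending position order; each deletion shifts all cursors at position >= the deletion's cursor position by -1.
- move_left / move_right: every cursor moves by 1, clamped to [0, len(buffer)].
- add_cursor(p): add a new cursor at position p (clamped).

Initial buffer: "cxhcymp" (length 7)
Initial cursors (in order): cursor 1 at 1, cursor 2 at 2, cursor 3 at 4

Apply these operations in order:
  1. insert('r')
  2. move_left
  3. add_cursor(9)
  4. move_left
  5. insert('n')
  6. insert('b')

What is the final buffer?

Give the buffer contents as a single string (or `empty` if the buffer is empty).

After op 1 (insert('r')): buffer="crxrhcrymp" (len 10), cursors c1@2 c2@4 c3@7, authorship .1.2..3...
After op 2 (move_left): buffer="crxrhcrymp" (len 10), cursors c1@1 c2@3 c3@6, authorship .1.2..3...
After op 3 (add_cursor(9)): buffer="crxrhcrymp" (len 10), cursors c1@1 c2@3 c3@6 c4@9, authorship .1.2..3...
After op 4 (move_left): buffer="crxrhcrymp" (len 10), cursors c1@0 c2@2 c3@5 c4@8, authorship .1.2..3...
After op 5 (insert('n')): buffer="ncrnxrhncrynmp" (len 14), cursors c1@1 c2@4 c3@8 c4@12, authorship 1.12.2.3.3.4..
After op 6 (insert('b')): buffer="nbcrnbxrhnbcrynbmp" (len 18), cursors c1@2 c2@6 c3@11 c4@16, authorship 11.122.2.33.3.44..

Answer: nbcrnbxrhnbcrynbmp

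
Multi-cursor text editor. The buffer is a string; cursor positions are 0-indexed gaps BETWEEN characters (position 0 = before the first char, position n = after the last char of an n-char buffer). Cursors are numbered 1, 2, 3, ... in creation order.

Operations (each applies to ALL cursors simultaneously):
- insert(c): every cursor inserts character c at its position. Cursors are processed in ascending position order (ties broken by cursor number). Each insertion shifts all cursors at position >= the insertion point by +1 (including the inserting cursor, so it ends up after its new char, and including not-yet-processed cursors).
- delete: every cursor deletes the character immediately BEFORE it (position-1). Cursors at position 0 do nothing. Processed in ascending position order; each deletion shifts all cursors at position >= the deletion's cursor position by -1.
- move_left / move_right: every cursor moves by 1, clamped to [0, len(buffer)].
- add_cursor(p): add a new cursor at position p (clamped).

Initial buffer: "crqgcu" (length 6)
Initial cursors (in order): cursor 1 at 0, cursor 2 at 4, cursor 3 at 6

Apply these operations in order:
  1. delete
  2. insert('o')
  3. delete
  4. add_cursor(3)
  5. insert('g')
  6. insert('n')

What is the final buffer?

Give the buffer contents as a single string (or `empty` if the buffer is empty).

Answer: gncrqggnncgn

Derivation:
After op 1 (delete): buffer="crqc" (len 4), cursors c1@0 c2@3 c3@4, authorship ....
After op 2 (insert('o')): buffer="ocrqoco" (len 7), cursors c1@1 c2@5 c3@7, authorship 1...2.3
After op 3 (delete): buffer="crqc" (len 4), cursors c1@0 c2@3 c3@4, authorship ....
After op 4 (add_cursor(3)): buffer="crqc" (len 4), cursors c1@0 c2@3 c4@3 c3@4, authorship ....
After op 5 (insert('g')): buffer="gcrqggcg" (len 8), cursors c1@1 c2@6 c4@6 c3@8, authorship 1...24.3
After op 6 (insert('n')): buffer="gncrqggnncgn" (len 12), cursors c1@2 c2@9 c4@9 c3@12, authorship 11...2424.33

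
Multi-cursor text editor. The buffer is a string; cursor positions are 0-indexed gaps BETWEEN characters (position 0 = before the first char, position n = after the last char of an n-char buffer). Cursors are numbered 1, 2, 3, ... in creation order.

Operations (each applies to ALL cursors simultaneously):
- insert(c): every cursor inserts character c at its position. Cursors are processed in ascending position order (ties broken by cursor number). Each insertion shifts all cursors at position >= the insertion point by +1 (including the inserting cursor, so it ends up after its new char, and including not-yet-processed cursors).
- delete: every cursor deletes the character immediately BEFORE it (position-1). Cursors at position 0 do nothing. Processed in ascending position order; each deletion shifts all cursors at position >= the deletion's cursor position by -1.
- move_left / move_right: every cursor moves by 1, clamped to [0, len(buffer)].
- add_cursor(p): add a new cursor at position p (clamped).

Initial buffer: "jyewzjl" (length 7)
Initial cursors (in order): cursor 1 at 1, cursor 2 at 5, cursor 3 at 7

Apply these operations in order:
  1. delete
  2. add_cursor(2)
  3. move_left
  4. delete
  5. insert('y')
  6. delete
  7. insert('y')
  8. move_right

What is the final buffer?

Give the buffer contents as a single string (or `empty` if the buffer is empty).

Answer: yyyyj

Derivation:
After op 1 (delete): buffer="yewj" (len 4), cursors c1@0 c2@3 c3@4, authorship ....
After op 2 (add_cursor(2)): buffer="yewj" (len 4), cursors c1@0 c4@2 c2@3 c3@4, authorship ....
After op 3 (move_left): buffer="yewj" (len 4), cursors c1@0 c4@1 c2@2 c3@3, authorship ....
After op 4 (delete): buffer="j" (len 1), cursors c1@0 c2@0 c3@0 c4@0, authorship .
After op 5 (insert('y')): buffer="yyyyj" (len 5), cursors c1@4 c2@4 c3@4 c4@4, authorship 1234.
After op 6 (delete): buffer="j" (len 1), cursors c1@0 c2@0 c3@0 c4@0, authorship .
After op 7 (insert('y')): buffer="yyyyj" (len 5), cursors c1@4 c2@4 c3@4 c4@4, authorship 1234.
After op 8 (move_right): buffer="yyyyj" (len 5), cursors c1@5 c2@5 c3@5 c4@5, authorship 1234.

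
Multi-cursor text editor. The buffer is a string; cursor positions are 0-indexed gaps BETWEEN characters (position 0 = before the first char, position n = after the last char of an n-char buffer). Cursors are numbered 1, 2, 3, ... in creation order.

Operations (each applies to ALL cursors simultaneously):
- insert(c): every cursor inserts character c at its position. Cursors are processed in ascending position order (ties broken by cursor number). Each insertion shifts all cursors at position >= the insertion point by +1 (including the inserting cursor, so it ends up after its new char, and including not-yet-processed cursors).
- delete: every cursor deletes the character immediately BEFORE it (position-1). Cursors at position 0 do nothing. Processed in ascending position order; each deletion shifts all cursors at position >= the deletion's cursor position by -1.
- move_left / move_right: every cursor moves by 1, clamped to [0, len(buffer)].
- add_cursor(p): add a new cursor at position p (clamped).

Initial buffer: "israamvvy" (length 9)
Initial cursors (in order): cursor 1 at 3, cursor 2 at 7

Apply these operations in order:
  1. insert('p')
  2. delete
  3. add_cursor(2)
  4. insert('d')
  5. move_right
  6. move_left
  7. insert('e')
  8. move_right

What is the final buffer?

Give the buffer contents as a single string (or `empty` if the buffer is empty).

Answer: isderdeaamvdevy

Derivation:
After op 1 (insert('p')): buffer="isrpaamvpvy" (len 11), cursors c1@4 c2@9, authorship ...1....2..
After op 2 (delete): buffer="israamvvy" (len 9), cursors c1@3 c2@7, authorship .........
After op 3 (add_cursor(2)): buffer="israamvvy" (len 9), cursors c3@2 c1@3 c2@7, authorship .........
After op 4 (insert('d')): buffer="isdrdaamvdvy" (len 12), cursors c3@3 c1@5 c2@10, authorship ..3.1....2..
After op 5 (move_right): buffer="isdrdaamvdvy" (len 12), cursors c3@4 c1@6 c2@11, authorship ..3.1....2..
After op 6 (move_left): buffer="isdrdaamvdvy" (len 12), cursors c3@3 c1@5 c2@10, authorship ..3.1....2..
After op 7 (insert('e')): buffer="isderdeaamvdevy" (len 15), cursors c3@4 c1@7 c2@13, authorship ..33.11....22..
After op 8 (move_right): buffer="isderdeaamvdevy" (len 15), cursors c3@5 c1@8 c2@14, authorship ..33.11....22..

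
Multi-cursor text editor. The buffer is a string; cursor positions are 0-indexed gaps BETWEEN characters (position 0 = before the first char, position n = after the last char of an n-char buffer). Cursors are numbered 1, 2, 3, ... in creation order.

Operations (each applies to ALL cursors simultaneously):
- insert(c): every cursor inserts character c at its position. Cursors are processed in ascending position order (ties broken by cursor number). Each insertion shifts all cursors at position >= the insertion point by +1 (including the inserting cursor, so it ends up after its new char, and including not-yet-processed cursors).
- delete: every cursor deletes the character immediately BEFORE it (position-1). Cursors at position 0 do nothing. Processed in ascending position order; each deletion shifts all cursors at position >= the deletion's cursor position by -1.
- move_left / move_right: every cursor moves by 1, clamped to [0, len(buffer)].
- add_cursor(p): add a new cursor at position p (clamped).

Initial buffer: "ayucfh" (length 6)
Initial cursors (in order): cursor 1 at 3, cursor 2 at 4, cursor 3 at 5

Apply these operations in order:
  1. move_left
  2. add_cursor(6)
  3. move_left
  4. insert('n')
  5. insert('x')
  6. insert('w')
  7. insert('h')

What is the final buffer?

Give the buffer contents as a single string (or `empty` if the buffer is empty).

Answer: anxwhynxwhunxwhcfnxwhh

Derivation:
After op 1 (move_left): buffer="ayucfh" (len 6), cursors c1@2 c2@3 c3@4, authorship ......
After op 2 (add_cursor(6)): buffer="ayucfh" (len 6), cursors c1@2 c2@3 c3@4 c4@6, authorship ......
After op 3 (move_left): buffer="ayucfh" (len 6), cursors c1@1 c2@2 c3@3 c4@5, authorship ......
After op 4 (insert('n')): buffer="anynuncfnh" (len 10), cursors c1@2 c2@4 c3@6 c4@9, authorship .1.2.3..4.
After op 5 (insert('x')): buffer="anxynxunxcfnxh" (len 14), cursors c1@3 c2@6 c3@9 c4@13, authorship .11.22.33..44.
After op 6 (insert('w')): buffer="anxwynxwunxwcfnxwh" (len 18), cursors c1@4 c2@8 c3@12 c4@17, authorship .111.222.333..444.
After op 7 (insert('h')): buffer="anxwhynxwhunxwhcfnxwhh" (len 22), cursors c1@5 c2@10 c3@15 c4@21, authorship .1111.2222.3333..4444.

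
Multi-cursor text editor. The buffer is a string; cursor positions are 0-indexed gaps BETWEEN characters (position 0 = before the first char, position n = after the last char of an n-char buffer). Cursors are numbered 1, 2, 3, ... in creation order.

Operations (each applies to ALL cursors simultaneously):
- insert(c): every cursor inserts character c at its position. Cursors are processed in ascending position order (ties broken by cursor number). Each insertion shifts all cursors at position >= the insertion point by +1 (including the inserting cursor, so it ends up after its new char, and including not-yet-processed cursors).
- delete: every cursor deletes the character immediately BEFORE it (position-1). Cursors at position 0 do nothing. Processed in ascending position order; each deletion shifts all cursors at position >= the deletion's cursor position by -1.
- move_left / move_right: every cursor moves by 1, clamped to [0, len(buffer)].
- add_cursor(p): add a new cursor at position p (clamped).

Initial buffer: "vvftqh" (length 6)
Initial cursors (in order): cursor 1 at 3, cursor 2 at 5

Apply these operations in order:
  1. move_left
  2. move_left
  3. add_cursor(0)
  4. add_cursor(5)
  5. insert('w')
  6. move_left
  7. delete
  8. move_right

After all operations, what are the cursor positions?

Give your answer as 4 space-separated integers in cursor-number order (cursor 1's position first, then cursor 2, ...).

Answer: 2 4 1 6

Derivation:
After op 1 (move_left): buffer="vvftqh" (len 6), cursors c1@2 c2@4, authorship ......
After op 2 (move_left): buffer="vvftqh" (len 6), cursors c1@1 c2@3, authorship ......
After op 3 (add_cursor(0)): buffer="vvftqh" (len 6), cursors c3@0 c1@1 c2@3, authorship ......
After op 4 (add_cursor(5)): buffer="vvftqh" (len 6), cursors c3@0 c1@1 c2@3 c4@5, authorship ......
After op 5 (insert('w')): buffer="wvwvfwtqwh" (len 10), cursors c3@1 c1@3 c2@6 c4@9, authorship 3.1..2..4.
After op 6 (move_left): buffer="wvwvfwtqwh" (len 10), cursors c3@0 c1@2 c2@5 c4@8, authorship 3.1..2..4.
After op 7 (delete): buffer="wwvwtwh" (len 7), cursors c3@0 c1@1 c2@3 c4@5, authorship 31.2.4.
After op 8 (move_right): buffer="wwvwtwh" (len 7), cursors c3@1 c1@2 c2@4 c4@6, authorship 31.2.4.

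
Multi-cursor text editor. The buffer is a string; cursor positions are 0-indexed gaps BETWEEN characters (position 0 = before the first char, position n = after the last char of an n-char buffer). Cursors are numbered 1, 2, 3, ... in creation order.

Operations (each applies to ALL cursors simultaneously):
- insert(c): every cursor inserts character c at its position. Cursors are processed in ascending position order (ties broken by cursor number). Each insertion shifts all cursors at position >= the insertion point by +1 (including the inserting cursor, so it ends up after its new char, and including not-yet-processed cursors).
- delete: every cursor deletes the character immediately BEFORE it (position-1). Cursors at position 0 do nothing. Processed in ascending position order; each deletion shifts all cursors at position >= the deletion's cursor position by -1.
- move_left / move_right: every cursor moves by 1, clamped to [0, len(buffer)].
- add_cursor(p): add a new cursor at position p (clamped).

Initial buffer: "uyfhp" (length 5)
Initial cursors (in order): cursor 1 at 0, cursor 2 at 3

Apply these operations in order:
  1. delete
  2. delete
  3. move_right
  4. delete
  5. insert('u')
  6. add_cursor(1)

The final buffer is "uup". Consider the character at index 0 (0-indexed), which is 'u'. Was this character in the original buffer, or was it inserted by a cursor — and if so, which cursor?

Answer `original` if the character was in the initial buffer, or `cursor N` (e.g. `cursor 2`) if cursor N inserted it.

After op 1 (delete): buffer="uyhp" (len 4), cursors c1@0 c2@2, authorship ....
After op 2 (delete): buffer="uhp" (len 3), cursors c1@0 c2@1, authorship ...
After op 3 (move_right): buffer="uhp" (len 3), cursors c1@1 c2@2, authorship ...
After op 4 (delete): buffer="p" (len 1), cursors c1@0 c2@0, authorship .
After op 5 (insert('u')): buffer="uup" (len 3), cursors c1@2 c2@2, authorship 12.
After op 6 (add_cursor(1)): buffer="uup" (len 3), cursors c3@1 c1@2 c2@2, authorship 12.
Authorship (.=original, N=cursor N): 1 2 .
Index 0: author = 1

Answer: cursor 1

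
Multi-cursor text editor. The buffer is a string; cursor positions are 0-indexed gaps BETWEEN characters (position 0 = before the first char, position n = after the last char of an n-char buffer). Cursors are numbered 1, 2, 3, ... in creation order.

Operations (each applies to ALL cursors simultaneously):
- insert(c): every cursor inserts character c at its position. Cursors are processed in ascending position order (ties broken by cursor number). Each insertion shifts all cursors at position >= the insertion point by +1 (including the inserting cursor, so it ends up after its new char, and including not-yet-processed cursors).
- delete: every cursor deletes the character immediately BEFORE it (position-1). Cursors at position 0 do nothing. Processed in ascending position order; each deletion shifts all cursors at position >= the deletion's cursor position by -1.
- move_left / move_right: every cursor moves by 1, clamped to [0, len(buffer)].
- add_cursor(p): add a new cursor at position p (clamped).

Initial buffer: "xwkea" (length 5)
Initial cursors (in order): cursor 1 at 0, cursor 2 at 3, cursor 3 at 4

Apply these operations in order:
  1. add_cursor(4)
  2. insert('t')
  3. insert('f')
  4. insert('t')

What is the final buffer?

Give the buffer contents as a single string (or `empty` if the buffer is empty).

Answer: tftxwktftettfftta

Derivation:
After op 1 (add_cursor(4)): buffer="xwkea" (len 5), cursors c1@0 c2@3 c3@4 c4@4, authorship .....
After op 2 (insert('t')): buffer="txwktetta" (len 9), cursors c1@1 c2@5 c3@8 c4@8, authorship 1...2.34.
After op 3 (insert('f')): buffer="tfxwktfettffa" (len 13), cursors c1@2 c2@7 c3@12 c4@12, authorship 11...22.3434.
After op 4 (insert('t')): buffer="tftxwktftettfftta" (len 17), cursors c1@3 c2@9 c3@16 c4@16, authorship 111...222.343434.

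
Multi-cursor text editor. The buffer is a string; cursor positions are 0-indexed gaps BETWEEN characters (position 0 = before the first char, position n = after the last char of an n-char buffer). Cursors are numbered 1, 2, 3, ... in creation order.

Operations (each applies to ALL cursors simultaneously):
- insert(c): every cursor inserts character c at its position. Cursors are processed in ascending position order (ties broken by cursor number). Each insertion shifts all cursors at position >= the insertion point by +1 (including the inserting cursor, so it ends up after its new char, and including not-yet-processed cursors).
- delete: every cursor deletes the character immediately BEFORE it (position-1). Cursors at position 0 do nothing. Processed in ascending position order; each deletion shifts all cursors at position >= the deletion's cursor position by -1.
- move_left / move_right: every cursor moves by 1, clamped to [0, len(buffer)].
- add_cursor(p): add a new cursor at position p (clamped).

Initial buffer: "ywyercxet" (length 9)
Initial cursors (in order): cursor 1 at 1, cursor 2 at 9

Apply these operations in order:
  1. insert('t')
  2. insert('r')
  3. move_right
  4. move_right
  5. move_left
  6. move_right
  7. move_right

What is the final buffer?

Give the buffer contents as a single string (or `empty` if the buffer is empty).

After op 1 (insert('t')): buffer="ytwyercxett" (len 11), cursors c1@2 c2@11, authorship .1........2
After op 2 (insert('r')): buffer="ytrwyercxettr" (len 13), cursors c1@3 c2@13, authorship .11........22
After op 3 (move_right): buffer="ytrwyercxettr" (len 13), cursors c1@4 c2@13, authorship .11........22
After op 4 (move_right): buffer="ytrwyercxettr" (len 13), cursors c1@5 c2@13, authorship .11........22
After op 5 (move_left): buffer="ytrwyercxettr" (len 13), cursors c1@4 c2@12, authorship .11........22
After op 6 (move_right): buffer="ytrwyercxettr" (len 13), cursors c1@5 c2@13, authorship .11........22
After op 7 (move_right): buffer="ytrwyercxettr" (len 13), cursors c1@6 c2@13, authorship .11........22

Answer: ytrwyercxettr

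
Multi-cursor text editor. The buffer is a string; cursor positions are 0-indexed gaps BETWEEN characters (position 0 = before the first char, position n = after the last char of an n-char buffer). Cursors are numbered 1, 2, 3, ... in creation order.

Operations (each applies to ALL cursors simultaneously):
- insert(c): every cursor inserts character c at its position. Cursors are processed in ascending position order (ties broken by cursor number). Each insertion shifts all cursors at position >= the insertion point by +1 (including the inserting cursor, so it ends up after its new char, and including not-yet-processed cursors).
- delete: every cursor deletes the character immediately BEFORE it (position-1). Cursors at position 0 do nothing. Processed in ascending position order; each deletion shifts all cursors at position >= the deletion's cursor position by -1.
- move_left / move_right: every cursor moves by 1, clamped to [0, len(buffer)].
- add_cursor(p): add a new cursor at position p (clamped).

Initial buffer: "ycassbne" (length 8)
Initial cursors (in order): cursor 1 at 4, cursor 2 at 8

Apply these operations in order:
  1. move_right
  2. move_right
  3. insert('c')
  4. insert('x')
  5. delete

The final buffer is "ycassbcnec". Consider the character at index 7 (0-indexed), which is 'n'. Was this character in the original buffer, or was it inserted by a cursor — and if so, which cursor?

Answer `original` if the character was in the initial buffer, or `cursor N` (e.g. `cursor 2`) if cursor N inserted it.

After op 1 (move_right): buffer="ycassbne" (len 8), cursors c1@5 c2@8, authorship ........
After op 2 (move_right): buffer="ycassbne" (len 8), cursors c1@6 c2@8, authorship ........
After op 3 (insert('c')): buffer="ycassbcnec" (len 10), cursors c1@7 c2@10, authorship ......1..2
After op 4 (insert('x')): buffer="ycassbcxnecx" (len 12), cursors c1@8 c2@12, authorship ......11..22
After op 5 (delete): buffer="ycassbcnec" (len 10), cursors c1@7 c2@10, authorship ......1..2
Authorship (.=original, N=cursor N): . . . . . . 1 . . 2
Index 7: author = original

Answer: original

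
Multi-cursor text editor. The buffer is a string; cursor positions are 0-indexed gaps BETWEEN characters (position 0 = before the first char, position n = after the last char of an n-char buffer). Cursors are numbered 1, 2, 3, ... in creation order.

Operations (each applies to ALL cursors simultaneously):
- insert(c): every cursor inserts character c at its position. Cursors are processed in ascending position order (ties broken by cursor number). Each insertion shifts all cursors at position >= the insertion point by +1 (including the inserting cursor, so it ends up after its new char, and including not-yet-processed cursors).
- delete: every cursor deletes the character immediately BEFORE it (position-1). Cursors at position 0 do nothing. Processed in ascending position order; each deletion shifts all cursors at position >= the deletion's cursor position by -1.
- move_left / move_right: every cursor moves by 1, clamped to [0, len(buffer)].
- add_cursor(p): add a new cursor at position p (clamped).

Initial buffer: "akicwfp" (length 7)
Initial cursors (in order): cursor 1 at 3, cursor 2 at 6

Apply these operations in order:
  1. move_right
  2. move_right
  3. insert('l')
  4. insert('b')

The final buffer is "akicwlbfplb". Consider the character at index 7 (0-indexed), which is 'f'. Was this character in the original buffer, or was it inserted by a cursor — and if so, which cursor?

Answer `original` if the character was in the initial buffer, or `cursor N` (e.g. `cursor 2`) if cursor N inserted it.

Answer: original

Derivation:
After op 1 (move_right): buffer="akicwfp" (len 7), cursors c1@4 c2@7, authorship .......
After op 2 (move_right): buffer="akicwfp" (len 7), cursors c1@5 c2@7, authorship .......
After op 3 (insert('l')): buffer="akicwlfpl" (len 9), cursors c1@6 c2@9, authorship .....1..2
After op 4 (insert('b')): buffer="akicwlbfplb" (len 11), cursors c1@7 c2@11, authorship .....11..22
Authorship (.=original, N=cursor N): . . . . . 1 1 . . 2 2
Index 7: author = original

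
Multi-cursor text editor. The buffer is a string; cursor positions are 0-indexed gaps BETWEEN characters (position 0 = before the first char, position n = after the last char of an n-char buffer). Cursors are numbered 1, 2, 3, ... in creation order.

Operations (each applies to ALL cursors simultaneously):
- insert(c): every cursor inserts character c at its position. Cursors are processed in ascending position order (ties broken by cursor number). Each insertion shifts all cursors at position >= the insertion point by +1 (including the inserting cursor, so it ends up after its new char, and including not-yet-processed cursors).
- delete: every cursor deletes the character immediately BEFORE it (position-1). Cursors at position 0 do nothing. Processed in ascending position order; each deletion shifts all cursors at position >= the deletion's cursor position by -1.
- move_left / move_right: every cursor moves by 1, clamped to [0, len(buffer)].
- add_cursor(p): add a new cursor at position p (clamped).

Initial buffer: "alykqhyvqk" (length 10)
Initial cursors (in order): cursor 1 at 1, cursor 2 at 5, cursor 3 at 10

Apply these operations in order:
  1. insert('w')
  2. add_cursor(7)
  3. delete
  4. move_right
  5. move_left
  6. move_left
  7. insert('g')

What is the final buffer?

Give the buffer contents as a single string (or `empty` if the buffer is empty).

Answer: galyggkhyvgqk

Derivation:
After op 1 (insert('w')): buffer="awlykqwhyvqkw" (len 13), cursors c1@2 c2@7 c3@13, authorship .1....2.....3
After op 2 (add_cursor(7)): buffer="awlykqwhyvqkw" (len 13), cursors c1@2 c2@7 c4@7 c3@13, authorship .1....2.....3
After op 3 (delete): buffer="alykhyvqk" (len 9), cursors c1@1 c2@4 c4@4 c3@9, authorship .........
After op 4 (move_right): buffer="alykhyvqk" (len 9), cursors c1@2 c2@5 c4@5 c3@9, authorship .........
After op 5 (move_left): buffer="alykhyvqk" (len 9), cursors c1@1 c2@4 c4@4 c3@8, authorship .........
After op 6 (move_left): buffer="alykhyvqk" (len 9), cursors c1@0 c2@3 c4@3 c3@7, authorship .........
After op 7 (insert('g')): buffer="galyggkhyvgqk" (len 13), cursors c1@1 c2@6 c4@6 c3@11, authorship 1...24....3..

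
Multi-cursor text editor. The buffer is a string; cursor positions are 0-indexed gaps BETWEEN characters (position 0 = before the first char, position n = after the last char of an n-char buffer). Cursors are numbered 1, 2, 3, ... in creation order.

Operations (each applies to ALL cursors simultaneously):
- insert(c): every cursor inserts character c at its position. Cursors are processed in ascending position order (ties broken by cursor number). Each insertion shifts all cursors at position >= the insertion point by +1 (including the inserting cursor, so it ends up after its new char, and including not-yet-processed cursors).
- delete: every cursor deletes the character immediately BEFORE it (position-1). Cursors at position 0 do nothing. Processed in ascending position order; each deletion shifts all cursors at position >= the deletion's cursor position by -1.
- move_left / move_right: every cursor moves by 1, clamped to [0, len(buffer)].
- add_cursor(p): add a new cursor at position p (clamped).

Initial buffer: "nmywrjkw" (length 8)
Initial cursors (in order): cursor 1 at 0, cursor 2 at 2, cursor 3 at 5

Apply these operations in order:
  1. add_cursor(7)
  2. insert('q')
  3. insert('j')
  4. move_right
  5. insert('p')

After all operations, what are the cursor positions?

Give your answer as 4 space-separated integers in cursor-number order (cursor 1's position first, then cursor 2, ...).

Answer: 4 9 15 20

Derivation:
After op 1 (add_cursor(7)): buffer="nmywrjkw" (len 8), cursors c1@0 c2@2 c3@5 c4@7, authorship ........
After op 2 (insert('q')): buffer="qnmqywrqjkqw" (len 12), cursors c1@1 c2@4 c3@8 c4@11, authorship 1..2...3..4.
After op 3 (insert('j')): buffer="qjnmqjywrqjjkqjw" (len 16), cursors c1@2 c2@6 c3@11 c4@15, authorship 11..22...33..44.
After op 4 (move_right): buffer="qjnmqjywrqjjkqjw" (len 16), cursors c1@3 c2@7 c3@12 c4@16, authorship 11..22...33..44.
After op 5 (insert('p')): buffer="qjnpmqjypwrqjjpkqjwp" (len 20), cursors c1@4 c2@9 c3@15 c4@20, authorship 11.1.22.2..33.3.44.4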